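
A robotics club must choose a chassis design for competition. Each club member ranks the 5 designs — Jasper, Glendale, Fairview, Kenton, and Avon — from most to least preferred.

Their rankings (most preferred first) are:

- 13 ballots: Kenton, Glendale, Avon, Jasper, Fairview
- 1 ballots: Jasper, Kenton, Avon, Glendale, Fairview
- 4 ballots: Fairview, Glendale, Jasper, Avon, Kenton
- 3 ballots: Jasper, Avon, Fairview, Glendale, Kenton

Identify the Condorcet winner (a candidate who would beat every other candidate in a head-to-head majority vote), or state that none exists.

Kenton

Head-to-head results (21 voters total):
Jasper vs Glendale: Glendale wins 17–4.
Jasper vs Fairview: Jasper wins 17–4.
Jasper vs Kenton: Kenton wins 13–8.
Jasper vs Avon: Avon wins 13–8.
Glendale vs Fairview: Glendale wins 14–7.
Glendale vs Kenton: Kenton wins 14–7.
Glendale vs Avon: Glendale wins 17–4.
Fairview vs Kenton: Kenton wins 14–7.
Fairview vs Avon: Avon wins 17–4.
Kenton vs Avon: Kenton wins 14–7.
Kenton beats each rival — Jasper (13–8), Glendale (14–7), Fairview (14–7), Avon (14–7) — so Kenton is the Condorcet winner.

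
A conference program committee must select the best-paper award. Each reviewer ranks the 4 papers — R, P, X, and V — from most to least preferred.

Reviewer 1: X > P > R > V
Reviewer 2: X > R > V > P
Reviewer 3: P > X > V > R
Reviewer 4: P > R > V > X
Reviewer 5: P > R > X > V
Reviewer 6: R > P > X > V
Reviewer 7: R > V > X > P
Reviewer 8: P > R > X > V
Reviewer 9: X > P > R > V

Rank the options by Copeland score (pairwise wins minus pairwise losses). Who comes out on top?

P

Pairwise results:
  R vs P: P wins 6–3.
  R vs X: R wins 5–4.
  R vs V: R wins 8–1.
  P vs X: P wins 5–4.
  P vs V: P wins 7–2.
  X vs V: X wins 7–2.
Copeland scores (wins − losses):
  R: 2 − 1 = 1
  P: 3 − 0 = 3
  X: 1 − 2 = -1
  V: 0 − 3 = -3
P has the best Copeland score.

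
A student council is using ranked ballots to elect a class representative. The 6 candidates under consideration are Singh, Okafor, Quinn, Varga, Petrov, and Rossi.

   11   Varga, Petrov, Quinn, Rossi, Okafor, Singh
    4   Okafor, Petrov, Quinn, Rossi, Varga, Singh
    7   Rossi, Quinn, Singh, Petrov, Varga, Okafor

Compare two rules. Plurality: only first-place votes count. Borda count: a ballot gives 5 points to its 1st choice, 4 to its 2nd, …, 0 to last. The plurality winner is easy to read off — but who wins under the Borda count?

Petrov

Plurality first-place counts: Singh 0, Okafor 4, Quinn 0, Varga 11, Petrov 0, Rossi 7 → Varga.
Borda totals: Singh 21, Okafor 31, Quinn 73, Varga 66, Petrov 74, Rossi 65 → Petrov.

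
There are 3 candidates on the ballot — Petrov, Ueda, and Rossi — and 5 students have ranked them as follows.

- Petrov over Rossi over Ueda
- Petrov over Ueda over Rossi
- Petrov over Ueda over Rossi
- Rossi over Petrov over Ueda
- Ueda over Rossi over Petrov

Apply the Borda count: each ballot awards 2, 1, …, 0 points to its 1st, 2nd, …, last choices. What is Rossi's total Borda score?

Borda scores:
  Petrov: 2 + 2 + 2 + 1 + 0 = 7
  Ueda: 0 + 1 + 1 + 0 + 2 = 4
  Rossi: 1 + 0 + 0 + 2 + 1 = 4

4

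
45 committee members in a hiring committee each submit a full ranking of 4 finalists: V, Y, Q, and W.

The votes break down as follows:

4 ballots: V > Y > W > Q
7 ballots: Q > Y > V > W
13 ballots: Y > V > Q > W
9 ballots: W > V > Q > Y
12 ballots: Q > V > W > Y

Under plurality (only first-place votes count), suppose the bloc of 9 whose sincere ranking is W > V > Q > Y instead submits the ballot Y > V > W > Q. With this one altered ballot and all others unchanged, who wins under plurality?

First-place totals with the altered ballot: V 4, Y 22, Q 19, W 0.
The switch changes the winner from Q to Y.

Y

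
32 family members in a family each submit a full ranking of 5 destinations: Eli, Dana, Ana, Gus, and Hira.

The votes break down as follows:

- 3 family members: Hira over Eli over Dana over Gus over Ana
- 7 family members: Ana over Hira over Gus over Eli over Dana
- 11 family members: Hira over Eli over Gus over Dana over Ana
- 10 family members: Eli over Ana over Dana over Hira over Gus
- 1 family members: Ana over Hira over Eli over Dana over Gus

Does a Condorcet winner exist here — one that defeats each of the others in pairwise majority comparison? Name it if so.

Head-to-head results (32 voters total):
Eli vs Dana: Eli wins 32–0.
Eli vs Ana: Eli wins 24–8.
Eli vs Gus: Eli wins 25–7.
Eli vs Hira: Hira wins 22–10.
Dana vs Ana: Ana wins 18–14.
Dana vs Gus: Gus wins 18–14.
Dana vs Hira: Hira wins 22–10.
Ana vs Gus: Ana wins 18–14.
Ana vs Hira: Ana wins 18–14.
Gus vs Hira: Hira wins 32–0.
No candidate beats all others: Eli beats Ana beats Hira beats Eli, a majority cycle.

No Condorcet winner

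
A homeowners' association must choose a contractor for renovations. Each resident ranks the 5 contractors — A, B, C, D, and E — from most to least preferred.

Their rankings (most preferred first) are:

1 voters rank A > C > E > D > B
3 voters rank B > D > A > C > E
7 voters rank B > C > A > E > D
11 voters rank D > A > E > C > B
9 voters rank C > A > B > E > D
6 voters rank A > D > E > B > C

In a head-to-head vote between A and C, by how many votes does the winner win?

Ballots ranking A above C: 1+3+11+6 = 21.
Ballots ranking C above A: 7+9 = 16.
A wins 21–16, a margin of 5.

5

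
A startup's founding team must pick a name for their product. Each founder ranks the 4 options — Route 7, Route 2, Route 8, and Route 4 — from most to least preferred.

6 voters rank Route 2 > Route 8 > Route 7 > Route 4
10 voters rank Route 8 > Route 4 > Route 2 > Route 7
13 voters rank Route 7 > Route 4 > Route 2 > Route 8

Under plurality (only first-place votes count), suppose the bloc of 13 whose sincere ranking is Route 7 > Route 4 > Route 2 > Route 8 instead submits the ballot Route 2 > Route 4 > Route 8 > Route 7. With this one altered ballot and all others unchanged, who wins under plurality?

First-place totals with the altered ballot: Route 7 0, Route 2 19, Route 8 10, Route 4 0.
The switch changes the winner from Route 7 to Route 2.

Route 2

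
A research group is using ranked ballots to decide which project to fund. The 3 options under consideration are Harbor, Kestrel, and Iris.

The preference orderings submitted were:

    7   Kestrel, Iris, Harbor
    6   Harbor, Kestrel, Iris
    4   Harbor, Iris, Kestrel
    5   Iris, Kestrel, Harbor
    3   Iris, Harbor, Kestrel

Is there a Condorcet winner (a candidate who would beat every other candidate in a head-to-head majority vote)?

Head-to-head results (25 voters total):
Harbor vs Kestrel: Harbor wins 13–12.
Harbor vs Iris: Iris wins 15–10.
Kestrel vs Iris: Kestrel wins 13–12.
No candidate beats all others: Harbor beats Kestrel beats Iris beats Harbor, a majority cycle.

No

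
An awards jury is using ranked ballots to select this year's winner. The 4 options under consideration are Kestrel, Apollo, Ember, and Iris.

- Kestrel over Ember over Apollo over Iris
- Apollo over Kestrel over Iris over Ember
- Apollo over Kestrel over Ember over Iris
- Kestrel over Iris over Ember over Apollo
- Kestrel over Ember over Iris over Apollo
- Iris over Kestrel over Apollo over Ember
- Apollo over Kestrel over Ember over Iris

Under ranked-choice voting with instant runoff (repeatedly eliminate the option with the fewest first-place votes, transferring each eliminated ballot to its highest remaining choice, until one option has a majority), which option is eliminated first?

Ember

Round 1: Kestrel 3, Apollo 3, Iris 1, Ember 0. Ember has the fewest and is eliminated.
Round 2: Kestrel 3, Apollo 3, Iris 1. Iris has the fewest and is eliminated.
Round 3: Kestrel 4, Apollo 3. Kestrel has a majority.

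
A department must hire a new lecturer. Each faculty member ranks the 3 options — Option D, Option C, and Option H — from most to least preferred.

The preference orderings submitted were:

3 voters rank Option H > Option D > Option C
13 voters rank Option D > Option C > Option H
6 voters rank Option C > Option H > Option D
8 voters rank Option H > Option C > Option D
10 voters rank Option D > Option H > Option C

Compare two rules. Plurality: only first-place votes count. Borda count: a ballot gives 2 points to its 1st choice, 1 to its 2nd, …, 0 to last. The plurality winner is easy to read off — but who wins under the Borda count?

Plurality first-place counts: Option D 23, Option C 6, Option H 11 → Option D.
Borda totals: Option D 49, Option C 33, Option H 38 → Option D.

Option D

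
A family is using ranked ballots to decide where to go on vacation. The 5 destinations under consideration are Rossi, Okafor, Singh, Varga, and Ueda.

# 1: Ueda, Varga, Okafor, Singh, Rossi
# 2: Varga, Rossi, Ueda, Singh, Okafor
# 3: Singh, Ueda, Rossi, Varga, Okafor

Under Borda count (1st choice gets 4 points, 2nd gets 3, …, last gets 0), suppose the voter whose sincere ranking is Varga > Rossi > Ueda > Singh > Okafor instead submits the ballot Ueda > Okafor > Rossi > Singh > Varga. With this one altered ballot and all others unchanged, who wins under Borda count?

Ueda

Borda totals with the altered ballot: Rossi 4, Okafor 5, Singh 6, Varga 4, Ueda 11.
The winner is unchanged: still Ueda.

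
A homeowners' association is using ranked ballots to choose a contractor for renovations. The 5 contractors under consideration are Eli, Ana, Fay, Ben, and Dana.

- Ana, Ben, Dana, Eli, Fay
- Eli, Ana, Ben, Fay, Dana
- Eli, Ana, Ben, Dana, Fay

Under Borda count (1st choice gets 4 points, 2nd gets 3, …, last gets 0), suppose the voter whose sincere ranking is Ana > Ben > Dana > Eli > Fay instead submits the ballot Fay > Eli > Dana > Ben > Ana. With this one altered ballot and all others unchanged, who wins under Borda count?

Borda totals with the altered ballot: Eli 11, Ana 6, Fay 5, Ben 5, Dana 3.
The switch changes the winner from Ana to Eli.

Eli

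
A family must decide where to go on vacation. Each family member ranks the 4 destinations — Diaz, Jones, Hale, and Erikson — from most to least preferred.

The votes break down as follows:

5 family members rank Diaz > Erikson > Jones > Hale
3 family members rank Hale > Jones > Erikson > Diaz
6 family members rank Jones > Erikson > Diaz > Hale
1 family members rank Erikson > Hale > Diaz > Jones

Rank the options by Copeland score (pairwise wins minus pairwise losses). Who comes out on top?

Jones

Pairwise results:
  Diaz vs Jones: Jones wins 9–6.
  Diaz vs Hale: Diaz wins 11–4.
  Diaz vs Erikson: Erikson wins 10–5.
  Jones vs Hale: Jones wins 11–4.
  Jones vs Erikson: Jones wins 9–6.
  Hale vs Erikson: Erikson wins 12–3.
Copeland scores (wins − losses):
  Diaz: 1 − 2 = -1
  Jones: 3 − 0 = 3
  Hale: 0 − 3 = -3
  Erikson: 2 − 1 = 1
Jones has the best Copeland score.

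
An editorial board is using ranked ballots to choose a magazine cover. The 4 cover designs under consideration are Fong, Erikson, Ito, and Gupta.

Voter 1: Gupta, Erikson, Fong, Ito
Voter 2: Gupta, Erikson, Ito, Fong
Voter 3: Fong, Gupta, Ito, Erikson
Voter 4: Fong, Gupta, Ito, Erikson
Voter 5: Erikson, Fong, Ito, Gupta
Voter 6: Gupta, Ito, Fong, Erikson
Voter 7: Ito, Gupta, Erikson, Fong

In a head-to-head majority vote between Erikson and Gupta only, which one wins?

Ballots ranking Erikson above Gupta: 1.
Ballots ranking Gupta above Erikson: 6.
Gupta wins the head-to-head, 6–1.

Gupta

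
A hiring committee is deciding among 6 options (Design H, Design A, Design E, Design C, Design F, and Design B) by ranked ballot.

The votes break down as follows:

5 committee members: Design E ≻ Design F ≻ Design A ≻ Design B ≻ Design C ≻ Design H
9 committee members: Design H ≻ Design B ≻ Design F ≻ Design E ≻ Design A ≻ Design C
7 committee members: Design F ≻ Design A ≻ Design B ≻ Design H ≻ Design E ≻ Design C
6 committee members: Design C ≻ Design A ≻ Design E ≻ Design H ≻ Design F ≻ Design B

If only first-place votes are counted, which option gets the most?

Design H

First-place vote totals:
  Design H: 9
  Design A: 0
  Design E: 5
  Design C: 6
  Design F: 7
  Design B: 0
Design H has the most first-place votes.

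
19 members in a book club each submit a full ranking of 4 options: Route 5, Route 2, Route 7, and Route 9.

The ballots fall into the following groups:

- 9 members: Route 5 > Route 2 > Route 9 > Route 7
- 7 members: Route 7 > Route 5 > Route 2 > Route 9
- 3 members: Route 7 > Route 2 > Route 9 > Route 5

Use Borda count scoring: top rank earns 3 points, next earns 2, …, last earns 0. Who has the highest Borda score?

Borda scores:
  Route 5: 9·3 + 7·2 + 3·0 = 41
  Route 2: 9·2 + 7·1 + 3·2 = 31
  Route 7: 9·0 + 7·3 + 3·3 = 30
  Route 9: 9·1 + 7·0 + 3·1 = 12
Route 5 has the highest total.

Route 5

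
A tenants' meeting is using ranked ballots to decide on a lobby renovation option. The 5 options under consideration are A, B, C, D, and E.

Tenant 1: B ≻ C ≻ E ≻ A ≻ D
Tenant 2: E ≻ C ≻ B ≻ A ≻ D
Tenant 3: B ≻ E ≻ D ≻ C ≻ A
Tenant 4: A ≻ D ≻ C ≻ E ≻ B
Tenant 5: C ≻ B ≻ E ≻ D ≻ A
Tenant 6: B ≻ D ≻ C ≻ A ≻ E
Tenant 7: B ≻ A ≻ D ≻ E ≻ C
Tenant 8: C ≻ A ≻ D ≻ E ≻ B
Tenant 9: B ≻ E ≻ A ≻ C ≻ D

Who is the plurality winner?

First-place vote totals:
  A: 1
  B: 5
  C: 2
  D: 0
  E: 1
B has the most first-place votes.

B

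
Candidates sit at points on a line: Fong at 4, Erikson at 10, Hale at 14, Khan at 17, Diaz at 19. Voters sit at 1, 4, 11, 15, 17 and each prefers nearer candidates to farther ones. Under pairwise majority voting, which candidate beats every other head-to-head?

Erikson

With single-peaked preferences on a line, the Condorcet winner is the candidate closest to the median voter.
The median voter (position 11) is closest to Erikson at 10.
Check: Erikson vs Khan — voters closer to Erikson: 3 of 5.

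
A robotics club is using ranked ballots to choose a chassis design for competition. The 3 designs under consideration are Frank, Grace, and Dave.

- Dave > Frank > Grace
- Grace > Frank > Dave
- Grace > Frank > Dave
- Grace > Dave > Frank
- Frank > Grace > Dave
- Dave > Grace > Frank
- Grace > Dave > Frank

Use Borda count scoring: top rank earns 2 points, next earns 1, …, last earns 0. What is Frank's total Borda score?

5

Borda scores:
  Frank: 1 + 1 + 1 + 0 + 2 + 0 + 0 = 5
  Grace: 0 + 2 + 2 + 2 + 1 + 1 + 2 = 10
  Dave: 2 + 0 + 0 + 1 + 0 + 2 + 1 = 6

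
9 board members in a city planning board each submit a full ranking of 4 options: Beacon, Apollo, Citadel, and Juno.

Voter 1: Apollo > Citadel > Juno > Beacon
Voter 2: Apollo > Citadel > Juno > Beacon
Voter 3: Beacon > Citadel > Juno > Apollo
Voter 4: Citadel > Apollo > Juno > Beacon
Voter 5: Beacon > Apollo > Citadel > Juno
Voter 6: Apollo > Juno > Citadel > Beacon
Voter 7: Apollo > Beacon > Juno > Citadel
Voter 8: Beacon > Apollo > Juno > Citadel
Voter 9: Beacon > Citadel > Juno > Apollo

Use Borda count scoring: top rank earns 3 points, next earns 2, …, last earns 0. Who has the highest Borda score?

Borda scores:
  Beacon: 0 + 0 + 3 + 0 + 3 + 0 + 2 + 3 + 3 = 14
  Apollo: 3 + 3 + 0 + 2 + 2 + 3 + 3 + 2 + 0 = 18
  Citadel: 2 + 2 + 2 + 3 + 1 + 1 + 0 + 0 + 2 = 13
  Juno: 1 + 1 + 1 + 1 + 0 + 2 + 1 + 1 + 1 = 9
Apollo has the highest total.

Apollo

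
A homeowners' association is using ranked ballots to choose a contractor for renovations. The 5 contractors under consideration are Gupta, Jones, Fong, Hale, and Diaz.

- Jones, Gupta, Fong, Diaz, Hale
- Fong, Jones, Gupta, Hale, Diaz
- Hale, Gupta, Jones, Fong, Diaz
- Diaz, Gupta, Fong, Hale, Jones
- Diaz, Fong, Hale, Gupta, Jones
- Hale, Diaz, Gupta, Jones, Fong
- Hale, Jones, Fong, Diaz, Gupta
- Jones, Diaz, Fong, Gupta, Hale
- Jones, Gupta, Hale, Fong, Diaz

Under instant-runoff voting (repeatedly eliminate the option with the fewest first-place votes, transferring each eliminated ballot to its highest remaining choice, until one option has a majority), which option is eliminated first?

Gupta

Round 1: Jones 3, Hale 3, Diaz 2, Fong 1, Gupta 0. Gupta has the fewest and is eliminated.
Round 2: Jones 3, Hale 3, Diaz 2, Fong 1. Fong has the fewest and is eliminated.
Round 3: Jones 4, Hale 3, Diaz 2. Diaz has the fewest and is eliminated.
Round 4: Hale 5, Jones 4. Hale has a majority.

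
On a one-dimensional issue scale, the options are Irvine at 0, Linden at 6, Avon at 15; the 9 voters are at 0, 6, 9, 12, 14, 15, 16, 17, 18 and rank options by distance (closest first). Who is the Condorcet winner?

Avon

With single-peaked preferences on a line, the Condorcet winner is the candidate closest to the median voter.
The median voter (position 14) is closest to Avon at 15.
Check: Avon vs Irvine — voters closer to Avon: 7 of 9.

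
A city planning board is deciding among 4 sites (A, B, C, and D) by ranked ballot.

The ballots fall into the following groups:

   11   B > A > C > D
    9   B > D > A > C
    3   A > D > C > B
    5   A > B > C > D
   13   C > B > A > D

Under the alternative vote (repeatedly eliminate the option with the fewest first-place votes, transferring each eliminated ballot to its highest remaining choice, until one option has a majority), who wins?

Round 1: B 20, C 13, A 8, D 0. D has the fewest and is eliminated.
Round 2: B 20, C 13, A 8. A has the fewest and is eliminated.
Round 3: B 25, C 16. B has a majority.

B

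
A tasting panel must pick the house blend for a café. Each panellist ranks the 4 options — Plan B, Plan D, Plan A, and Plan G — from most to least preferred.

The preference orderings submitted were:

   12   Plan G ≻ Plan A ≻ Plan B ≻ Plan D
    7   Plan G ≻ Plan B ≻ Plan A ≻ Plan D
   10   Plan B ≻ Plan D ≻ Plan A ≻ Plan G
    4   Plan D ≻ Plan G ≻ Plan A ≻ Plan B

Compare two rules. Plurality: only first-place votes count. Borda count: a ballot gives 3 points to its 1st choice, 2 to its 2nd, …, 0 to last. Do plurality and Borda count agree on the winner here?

Plurality first-place counts: Plan B 10, Plan D 4, Plan A 0, Plan G 19 → Plan G.
Borda totals: Plan B 56, Plan D 32, Plan A 45, Plan G 65 → Plan G.
The two rules agree on Plan G.

Yes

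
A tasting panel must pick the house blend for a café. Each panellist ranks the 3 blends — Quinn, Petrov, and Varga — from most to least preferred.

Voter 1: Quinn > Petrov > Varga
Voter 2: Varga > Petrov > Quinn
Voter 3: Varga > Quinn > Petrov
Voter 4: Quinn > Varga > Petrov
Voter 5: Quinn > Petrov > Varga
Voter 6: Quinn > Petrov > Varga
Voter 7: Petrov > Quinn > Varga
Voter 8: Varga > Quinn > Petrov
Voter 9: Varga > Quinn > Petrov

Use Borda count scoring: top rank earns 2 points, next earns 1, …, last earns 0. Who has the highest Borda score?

Borda scores:
  Quinn: 2 + 0 + 1 + 2 + 2 + 2 + 1 + 1 + 1 = 12
  Petrov: 1 + 1 + 0 + 0 + 1 + 1 + 2 + 0 + 0 = 6
  Varga: 0 + 2 + 2 + 1 + 0 + 0 + 0 + 2 + 2 = 9
Quinn has the highest total.

Quinn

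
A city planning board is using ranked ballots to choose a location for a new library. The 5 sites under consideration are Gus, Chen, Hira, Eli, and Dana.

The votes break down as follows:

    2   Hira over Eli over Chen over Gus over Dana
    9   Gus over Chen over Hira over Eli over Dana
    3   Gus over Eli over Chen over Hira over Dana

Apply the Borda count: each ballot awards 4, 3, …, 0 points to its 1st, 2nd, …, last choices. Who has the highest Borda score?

Gus

Borda scores:
  Gus: 2·1 + 9·4 + 3·4 = 50
  Chen: 2·2 + 9·3 + 3·2 = 37
  Hira: 2·4 + 9·2 + 3·1 = 29
  Eli: 2·3 + 9·1 + 3·3 = 24
  Dana: 2·0 + 9·0 + 3·0 = 0
Gus has the highest total.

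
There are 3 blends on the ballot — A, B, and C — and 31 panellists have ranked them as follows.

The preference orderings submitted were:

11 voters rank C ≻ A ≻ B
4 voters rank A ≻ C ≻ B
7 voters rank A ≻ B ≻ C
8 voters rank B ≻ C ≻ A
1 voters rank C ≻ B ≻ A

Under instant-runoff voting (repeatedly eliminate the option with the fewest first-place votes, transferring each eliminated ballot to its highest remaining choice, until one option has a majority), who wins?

C

Round 1: C 12, A 11, B 8. B has the fewest and is eliminated.
Round 2: C 20, A 11. C has a majority.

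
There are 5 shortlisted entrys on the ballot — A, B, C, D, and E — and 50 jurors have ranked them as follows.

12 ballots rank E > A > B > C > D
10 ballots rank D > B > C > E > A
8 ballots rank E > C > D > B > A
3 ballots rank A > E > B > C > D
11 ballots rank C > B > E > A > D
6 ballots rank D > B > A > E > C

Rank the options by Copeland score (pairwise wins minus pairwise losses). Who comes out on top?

Pairwise results:
  A vs B: B wins 35–15.
  A vs C: C wins 29–21.
  A vs D: A wins 26–24.
  A vs E: E wins 41–9.
  B vs C: B wins 31–19.
  B vs D: B wins 26–24.
  B vs E: B wins 27–23.
  C vs D: C wins 34–16.
  C vs E: E wins 29–21.
  D vs E: E wins 34–16.
Copeland scores (wins − losses):
  A: 1 − 3 = -2
  B: 4 − 0 = 4
  C: 2 − 2 = 0
  D: 0 − 4 = -4
  E: 3 − 1 = 2
B has the best Copeland score.

B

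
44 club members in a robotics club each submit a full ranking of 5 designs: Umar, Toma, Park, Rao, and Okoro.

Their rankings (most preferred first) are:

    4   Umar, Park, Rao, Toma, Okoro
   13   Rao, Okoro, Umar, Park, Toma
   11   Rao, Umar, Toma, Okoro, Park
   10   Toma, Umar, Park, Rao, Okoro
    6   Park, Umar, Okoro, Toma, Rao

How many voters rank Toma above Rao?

16

Ballots ranking Toma above Rao: 10+6 = 16.
Ballots ranking Rao above Toma: 4+13+11 = 28.
So 16 of 44 voters prefer Toma to Rao.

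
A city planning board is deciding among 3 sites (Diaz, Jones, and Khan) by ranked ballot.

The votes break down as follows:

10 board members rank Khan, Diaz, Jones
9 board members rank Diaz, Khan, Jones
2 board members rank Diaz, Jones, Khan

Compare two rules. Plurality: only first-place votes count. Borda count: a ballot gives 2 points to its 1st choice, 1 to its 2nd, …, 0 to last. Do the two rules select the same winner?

Yes

Plurality first-place counts: Diaz 11, Jones 0, Khan 10 → Diaz.
Borda totals: Diaz 32, Jones 2, Khan 29 → Diaz.
The two rules agree on Diaz.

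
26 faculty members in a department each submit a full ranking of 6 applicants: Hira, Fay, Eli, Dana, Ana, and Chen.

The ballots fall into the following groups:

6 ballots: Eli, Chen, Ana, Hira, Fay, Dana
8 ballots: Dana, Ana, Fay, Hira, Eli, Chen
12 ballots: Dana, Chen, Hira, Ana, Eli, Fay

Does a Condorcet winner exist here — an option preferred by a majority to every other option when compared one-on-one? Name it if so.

Head-to-head results (26 voters total):
Hira vs Fay: Hira wins 18–8.
Hira vs Eli: Hira wins 20–6.
Hira vs Dana: Dana wins 20–6.
Hira vs Ana: Ana wins 14–12.
Hira vs Chen: Chen wins 18–8.
Fay vs Eli: Eli wins 18–8.
Fay vs Dana: Dana wins 20–6.
Fay vs Ana: Ana wins 26–0.
Fay vs Chen: Chen wins 18–8.
Eli vs Dana: Dana wins 20–6.
Eli vs Ana: Ana wins 20–6.
Eli vs Chen: Eli wins 14–12.
Dana vs Ana: Dana wins 20–6.
Dana vs Chen: Dana wins 20–6.
Ana vs Chen: Chen wins 18–8.
Dana beats each rival — Hira (20–6), Fay (20–6), Eli (20–6), Ana (20–6), Chen (20–6) — so Dana is the Condorcet winner.

Dana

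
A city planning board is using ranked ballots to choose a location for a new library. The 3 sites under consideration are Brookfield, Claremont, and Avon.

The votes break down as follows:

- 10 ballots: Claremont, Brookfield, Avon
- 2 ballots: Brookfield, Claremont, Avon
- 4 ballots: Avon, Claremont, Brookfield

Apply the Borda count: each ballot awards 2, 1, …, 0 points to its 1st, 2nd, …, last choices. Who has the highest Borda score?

Borda scores:
  Brookfield: 10·1 + 2·2 + 4·0 = 14
  Claremont: 10·2 + 2·1 + 4·1 = 26
  Avon: 10·0 + 2·0 + 4·2 = 8
Claremont has the highest total.

Claremont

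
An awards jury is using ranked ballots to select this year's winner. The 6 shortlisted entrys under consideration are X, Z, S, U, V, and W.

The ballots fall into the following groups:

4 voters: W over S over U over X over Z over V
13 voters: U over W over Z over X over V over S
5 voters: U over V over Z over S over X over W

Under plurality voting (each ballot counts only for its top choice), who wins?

First-place vote totals:
  X: 0
  Z: 0
  S: 0
  U: 18
  V: 0
  W: 4
U has the most first-place votes.

U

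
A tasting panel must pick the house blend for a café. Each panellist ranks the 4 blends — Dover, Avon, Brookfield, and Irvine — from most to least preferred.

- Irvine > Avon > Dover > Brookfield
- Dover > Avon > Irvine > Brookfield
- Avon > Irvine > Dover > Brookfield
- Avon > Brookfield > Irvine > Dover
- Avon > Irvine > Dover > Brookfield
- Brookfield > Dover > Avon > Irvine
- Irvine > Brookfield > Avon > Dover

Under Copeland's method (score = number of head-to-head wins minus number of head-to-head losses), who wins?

Avon

Pairwise results:
  Dover vs Avon: Avon wins 5–2.
  Dover vs Brookfield: Dover wins 4–3.
  Dover vs Irvine: Irvine wins 5–2.
  Avon vs Brookfield: Avon wins 5–2.
  Avon vs Irvine: Avon wins 5–2.
  Brookfield vs Irvine: Irvine wins 5–2.
Copeland scores (wins − losses):
  Dover: 1 − 2 = -1
  Avon: 3 − 0 = 3
  Brookfield: 0 − 3 = -3
  Irvine: 2 − 1 = 1
Avon has the best Copeland score.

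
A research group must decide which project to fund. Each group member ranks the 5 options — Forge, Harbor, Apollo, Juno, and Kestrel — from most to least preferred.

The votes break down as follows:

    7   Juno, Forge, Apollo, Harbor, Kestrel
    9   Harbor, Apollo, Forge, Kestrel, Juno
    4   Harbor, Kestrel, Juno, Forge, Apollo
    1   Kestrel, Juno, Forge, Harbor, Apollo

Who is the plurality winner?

First-place vote totals:
  Forge: 0
  Harbor: 13
  Apollo: 0
  Juno: 7
  Kestrel: 1
Harbor has the most first-place votes.

Harbor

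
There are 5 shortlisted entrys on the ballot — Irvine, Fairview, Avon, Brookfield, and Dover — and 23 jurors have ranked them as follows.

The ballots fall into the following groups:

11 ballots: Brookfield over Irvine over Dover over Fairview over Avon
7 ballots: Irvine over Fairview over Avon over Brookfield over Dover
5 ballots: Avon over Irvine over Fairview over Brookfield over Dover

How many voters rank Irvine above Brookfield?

12

Ballots ranking Irvine above Brookfield: 7+5 = 12.
Ballots ranking Brookfield above Irvine: 11.
So 12 of 23 voters prefer Irvine to Brookfield.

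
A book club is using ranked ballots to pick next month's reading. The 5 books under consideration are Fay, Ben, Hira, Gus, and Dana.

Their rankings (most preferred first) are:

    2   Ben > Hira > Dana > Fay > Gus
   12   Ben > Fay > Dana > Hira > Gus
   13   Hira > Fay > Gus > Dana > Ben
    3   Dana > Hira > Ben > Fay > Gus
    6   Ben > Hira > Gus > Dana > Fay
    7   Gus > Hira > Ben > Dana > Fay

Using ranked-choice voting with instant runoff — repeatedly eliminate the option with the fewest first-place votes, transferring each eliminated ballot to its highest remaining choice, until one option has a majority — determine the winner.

Hira

Round 1: Ben 20, Hira 13, Gus 7, Dana 3, Fay 0. Fay has the fewest and is eliminated.
Round 2: Ben 20, Hira 13, Gus 7, Dana 3. Dana has the fewest and is eliminated.
Round 3: Ben 20, Hira 16, Gus 7. Gus has the fewest and is eliminated.
Round 4: Hira 23, Ben 20. Hira has a majority.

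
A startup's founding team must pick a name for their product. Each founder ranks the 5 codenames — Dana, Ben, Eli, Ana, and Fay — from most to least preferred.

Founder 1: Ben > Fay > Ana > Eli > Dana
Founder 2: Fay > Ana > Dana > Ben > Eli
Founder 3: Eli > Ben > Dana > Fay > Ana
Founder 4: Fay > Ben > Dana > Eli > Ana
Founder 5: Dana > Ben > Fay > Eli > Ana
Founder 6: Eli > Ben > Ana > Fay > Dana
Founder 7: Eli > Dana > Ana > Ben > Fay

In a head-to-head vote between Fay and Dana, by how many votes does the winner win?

1

Ballots ranking Fay above Dana: 4.
Ballots ranking Dana above Fay: 3.
Fay wins 4–3, a margin of 1.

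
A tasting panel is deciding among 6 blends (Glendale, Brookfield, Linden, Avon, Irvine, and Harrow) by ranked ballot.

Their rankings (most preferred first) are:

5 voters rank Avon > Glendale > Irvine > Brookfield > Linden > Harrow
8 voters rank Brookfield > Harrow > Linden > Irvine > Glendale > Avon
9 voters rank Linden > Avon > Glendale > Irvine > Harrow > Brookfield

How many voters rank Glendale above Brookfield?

Ballots ranking Glendale above Brookfield: 5+9 = 14.
Ballots ranking Brookfield above Glendale: 8.
So 14 of 22 voters prefer Glendale to Brookfield.

14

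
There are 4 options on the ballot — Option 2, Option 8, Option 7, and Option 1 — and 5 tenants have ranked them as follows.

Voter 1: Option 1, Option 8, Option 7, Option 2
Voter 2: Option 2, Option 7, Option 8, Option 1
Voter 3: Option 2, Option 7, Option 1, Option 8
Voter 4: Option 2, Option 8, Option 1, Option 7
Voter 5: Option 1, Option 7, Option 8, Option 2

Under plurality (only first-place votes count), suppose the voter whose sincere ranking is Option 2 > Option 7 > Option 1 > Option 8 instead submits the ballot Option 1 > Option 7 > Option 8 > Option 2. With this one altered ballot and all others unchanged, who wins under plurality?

Option 1

First-place totals with the altered ballot: Option 2 2, Option 8 0, Option 7 0, Option 1 3.
The switch changes the winner from Option 2 to Option 1.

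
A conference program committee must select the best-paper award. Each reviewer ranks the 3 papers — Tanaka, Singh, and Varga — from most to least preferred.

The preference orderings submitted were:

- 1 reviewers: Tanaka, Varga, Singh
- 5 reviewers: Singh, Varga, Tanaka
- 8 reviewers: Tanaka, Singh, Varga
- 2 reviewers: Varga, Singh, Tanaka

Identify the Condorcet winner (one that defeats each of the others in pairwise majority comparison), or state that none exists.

Tanaka

Head-to-head results (16 voters total):
Tanaka vs Singh: Tanaka wins 9–7.
Tanaka vs Varga: Tanaka wins 9–7.
Singh vs Varga: Singh wins 13–3.
Tanaka beats each rival — Singh (9–7), Varga (9–7) — so Tanaka is the Condorcet winner.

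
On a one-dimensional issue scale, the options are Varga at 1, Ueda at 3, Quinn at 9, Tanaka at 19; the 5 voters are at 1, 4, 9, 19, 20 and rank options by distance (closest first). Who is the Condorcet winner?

With single-peaked preferences on a line, the Condorcet winner is the candidate closest to the median voter.
The median voter (position 9) is closest to Quinn at 9.
Check: Quinn vs Tanaka — voters closer to Quinn: 3 of 5.

Quinn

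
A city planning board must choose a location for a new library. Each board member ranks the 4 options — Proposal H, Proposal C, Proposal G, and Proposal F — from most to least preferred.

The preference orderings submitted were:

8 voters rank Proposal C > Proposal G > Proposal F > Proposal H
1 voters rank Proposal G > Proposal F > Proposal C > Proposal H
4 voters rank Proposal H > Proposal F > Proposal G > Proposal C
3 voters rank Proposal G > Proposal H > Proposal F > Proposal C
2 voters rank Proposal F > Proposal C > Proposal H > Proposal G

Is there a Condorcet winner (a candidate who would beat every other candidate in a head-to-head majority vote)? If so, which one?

Head-to-head results (18 voters total):
Proposal H vs Proposal C: Proposal C wins 11–7.
Proposal H vs Proposal G: Proposal G wins 12–6.
Proposal H vs Proposal F: Proposal F wins 11–7.
Proposal C vs Proposal G: Proposal C wins 10–8.
Proposal C vs Proposal F: Proposal F wins 10–8.
Proposal G vs Proposal F: Proposal G wins 12–6.
No candidate beats all others: Proposal C beats Proposal G beats Proposal F beats Proposal C, a majority cycle.

There is no Condorcet winner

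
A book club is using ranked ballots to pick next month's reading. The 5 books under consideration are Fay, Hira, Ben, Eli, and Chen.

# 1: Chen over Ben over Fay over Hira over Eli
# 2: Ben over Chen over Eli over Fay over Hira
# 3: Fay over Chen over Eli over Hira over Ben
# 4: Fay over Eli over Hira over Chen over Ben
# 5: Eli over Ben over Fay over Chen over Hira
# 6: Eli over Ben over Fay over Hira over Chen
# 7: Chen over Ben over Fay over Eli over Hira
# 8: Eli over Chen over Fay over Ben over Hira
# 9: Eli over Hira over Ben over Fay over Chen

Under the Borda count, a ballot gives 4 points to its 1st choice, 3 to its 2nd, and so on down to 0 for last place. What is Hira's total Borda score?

Borda scores:
  Fay: 2 + 1 + 4 + 4 + 2 + 2 + 2 + 2 + 1 = 20
  Hira: 1 + 0 + 1 + 2 + 0 + 1 + 0 + 0 + 3 = 8
  Ben: 3 + 4 + 0 + 0 + 3 + 3 + 3 + 1 + 2 = 19
  Eli: 0 + 2 + 2 + 3 + 4 + 4 + 1 + 4 + 4 = 24
  Chen: 4 + 3 + 3 + 1 + 1 + 0 + 4 + 3 + 0 = 19

8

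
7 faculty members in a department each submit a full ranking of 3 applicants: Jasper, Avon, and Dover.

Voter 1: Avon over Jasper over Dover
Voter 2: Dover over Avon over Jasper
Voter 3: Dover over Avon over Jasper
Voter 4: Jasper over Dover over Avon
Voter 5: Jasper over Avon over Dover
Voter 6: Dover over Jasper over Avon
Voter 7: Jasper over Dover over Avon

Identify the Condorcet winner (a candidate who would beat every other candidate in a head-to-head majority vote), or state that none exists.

Head-to-head results (7 voters total):
Jasper vs Avon: Jasper wins 4–3.
Jasper vs Dover: Jasper wins 4–3.
Avon vs Dover: Dover wins 5–2.
Jasper beats each rival — Avon (4–3), Dover (4–3) — so Jasper is the Condorcet winner.

Jasper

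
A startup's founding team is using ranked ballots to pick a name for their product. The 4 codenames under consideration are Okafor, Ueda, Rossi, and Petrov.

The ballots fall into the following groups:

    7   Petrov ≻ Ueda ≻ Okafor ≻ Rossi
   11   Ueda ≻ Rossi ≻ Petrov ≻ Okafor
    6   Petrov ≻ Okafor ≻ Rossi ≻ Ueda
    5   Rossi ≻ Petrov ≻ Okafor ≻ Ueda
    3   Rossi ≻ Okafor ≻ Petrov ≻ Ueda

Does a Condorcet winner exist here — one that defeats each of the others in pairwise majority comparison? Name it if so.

No Condorcet winner

Head-to-head results (32 voters total):
Okafor vs Ueda: Ueda wins 18–14.
Okafor vs Rossi: Rossi wins 19–13.
Okafor vs Petrov: Petrov wins 29–3.
Ueda vs Rossi: Ueda wins 18–14.
Ueda vs Petrov: Petrov wins 21–11.
Rossi vs Petrov: Rossi wins 19–13.
No candidate beats all others: Ueda beats Rossi beats Petrov beats Ueda, a majority cycle.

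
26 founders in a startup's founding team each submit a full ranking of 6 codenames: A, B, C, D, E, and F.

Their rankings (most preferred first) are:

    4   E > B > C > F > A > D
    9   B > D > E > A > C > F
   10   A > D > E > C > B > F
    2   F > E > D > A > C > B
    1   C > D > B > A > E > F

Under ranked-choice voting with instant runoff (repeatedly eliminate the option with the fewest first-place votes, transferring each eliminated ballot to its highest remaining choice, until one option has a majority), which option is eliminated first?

Round 1: A 10, B 9, E 4, F 2, C 1, D 0. D has the fewest and is eliminated.
Round 2: A 10, B 9, E 4, F 2, C 1. C has the fewest and is eliminated.
Round 3: A 10, B 10, E 4, F 2. F has the fewest and is eliminated.
Round 4: A 10, B 10, E 6. E has the fewest and is eliminated.
Round 5: B 14, A 12. B has a majority.

D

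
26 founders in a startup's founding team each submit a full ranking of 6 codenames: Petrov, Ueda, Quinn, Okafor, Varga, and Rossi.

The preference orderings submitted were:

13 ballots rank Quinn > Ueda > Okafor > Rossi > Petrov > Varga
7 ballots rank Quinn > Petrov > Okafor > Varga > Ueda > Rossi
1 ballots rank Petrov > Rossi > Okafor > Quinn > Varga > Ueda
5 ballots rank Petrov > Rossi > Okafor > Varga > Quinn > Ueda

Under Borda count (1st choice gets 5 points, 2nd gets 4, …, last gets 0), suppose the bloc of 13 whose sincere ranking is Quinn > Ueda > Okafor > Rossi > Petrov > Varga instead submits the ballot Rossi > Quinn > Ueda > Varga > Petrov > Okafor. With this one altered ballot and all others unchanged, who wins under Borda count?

Quinn

Borda totals with the altered ballot: Petrov 71, Ueda 46, Quinn 94, Okafor 39, Varga 51, Rossi 89.
The winner is unchanged: still Quinn.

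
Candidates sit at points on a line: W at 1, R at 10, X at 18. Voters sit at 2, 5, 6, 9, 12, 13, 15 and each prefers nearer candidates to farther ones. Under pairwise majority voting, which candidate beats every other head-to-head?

R

With single-peaked preferences on a line, the Condorcet winner is the candidate closest to the median voter.
The median voter (position 9) is closest to R at 10.
Check: R vs X — voters closer to R: 6 of 7.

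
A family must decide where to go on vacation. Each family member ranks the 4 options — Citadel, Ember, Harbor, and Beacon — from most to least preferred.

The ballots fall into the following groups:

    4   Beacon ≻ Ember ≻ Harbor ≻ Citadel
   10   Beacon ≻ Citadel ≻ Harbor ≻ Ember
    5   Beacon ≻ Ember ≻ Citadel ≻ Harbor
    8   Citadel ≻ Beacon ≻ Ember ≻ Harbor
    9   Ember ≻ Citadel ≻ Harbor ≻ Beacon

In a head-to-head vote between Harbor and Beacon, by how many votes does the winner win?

18

Ballots ranking Harbor above Beacon: 9.
Ballots ranking Beacon above Harbor: 4+10+5+8 = 27.
Beacon wins 27–9, a margin of 18.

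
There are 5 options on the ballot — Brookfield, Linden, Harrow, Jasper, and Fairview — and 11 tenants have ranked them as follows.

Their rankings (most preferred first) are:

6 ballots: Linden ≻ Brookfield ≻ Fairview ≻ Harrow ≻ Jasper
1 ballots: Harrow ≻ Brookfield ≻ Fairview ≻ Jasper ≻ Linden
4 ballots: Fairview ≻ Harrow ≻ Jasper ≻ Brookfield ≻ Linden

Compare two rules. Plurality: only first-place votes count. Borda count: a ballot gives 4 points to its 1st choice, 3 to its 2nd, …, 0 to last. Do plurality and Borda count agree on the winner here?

No

Plurality first-place counts: Brookfield 0, Linden 6, Harrow 1, Jasper 0, Fairview 4 → Linden.
Borda totals: Brookfield 25, Linden 24, Harrow 22, Jasper 9, Fairview 30 → Fairview.
The two rules disagree: plurality picks Linden, Borda picks Fairview.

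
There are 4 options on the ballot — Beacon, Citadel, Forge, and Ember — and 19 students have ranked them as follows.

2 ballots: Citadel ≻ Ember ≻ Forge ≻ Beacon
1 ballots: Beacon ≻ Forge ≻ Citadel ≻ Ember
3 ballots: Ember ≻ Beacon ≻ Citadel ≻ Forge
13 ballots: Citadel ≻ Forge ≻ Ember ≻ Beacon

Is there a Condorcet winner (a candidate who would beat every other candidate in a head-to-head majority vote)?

Yes

Head-to-head results (19 voters total):
Beacon vs Citadel: Citadel wins 15–4.
Beacon vs Forge: Forge wins 15–4.
Beacon vs Ember: Ember wins 18–1.
Citadel vs Forge: Citadel wins 18–1.
Citadel vs Ember: Citadel wins 16–3.
Forge vs Ember: Forge wins 14–5.
Citadel beats each rival — Beacon (15–4), Forge (18–1), Ember (16–3) — so Citadel is the Condorcet winner.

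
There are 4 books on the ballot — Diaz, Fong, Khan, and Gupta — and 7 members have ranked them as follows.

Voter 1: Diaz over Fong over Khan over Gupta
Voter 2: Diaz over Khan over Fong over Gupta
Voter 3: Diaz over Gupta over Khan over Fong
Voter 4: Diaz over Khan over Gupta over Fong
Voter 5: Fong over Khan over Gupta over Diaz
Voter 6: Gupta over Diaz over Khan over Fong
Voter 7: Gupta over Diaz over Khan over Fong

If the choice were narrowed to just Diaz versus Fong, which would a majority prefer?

Diaz

Ballots ranking Diaz above Fong: 6.
Ballots ranking Fong above Diaz: 1.
Diaz wins the head-to-head, 6–1.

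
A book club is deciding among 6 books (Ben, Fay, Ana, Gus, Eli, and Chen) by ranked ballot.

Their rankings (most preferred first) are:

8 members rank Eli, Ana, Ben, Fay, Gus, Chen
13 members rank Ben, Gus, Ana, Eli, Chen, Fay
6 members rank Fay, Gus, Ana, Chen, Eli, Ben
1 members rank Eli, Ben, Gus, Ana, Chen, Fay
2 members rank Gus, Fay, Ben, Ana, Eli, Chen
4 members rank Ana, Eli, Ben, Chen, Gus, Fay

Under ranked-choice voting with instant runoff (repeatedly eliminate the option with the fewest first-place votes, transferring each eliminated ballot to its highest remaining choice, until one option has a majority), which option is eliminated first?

Round 1: Ben 13, Eli 9, Fay 6, Ana 4, Gus 2, Chen 0. Chen has the fewest and is eliminated.
Round 2: Ben 13, Eli 9, Fay 6, Ana 4, Gus 2. Gus has the fewest and is eliminated.
Round 3: Ben 13, Eli 9, Fay 8, Ana 4. Ana has the fewest and is eliminated.
Round 4: Ben 13, Eli 13, Fay 8. Fay has the fewest and is eliminated.
Round 5: Eli 19, Ben 15. Eli has a majority.

Chen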